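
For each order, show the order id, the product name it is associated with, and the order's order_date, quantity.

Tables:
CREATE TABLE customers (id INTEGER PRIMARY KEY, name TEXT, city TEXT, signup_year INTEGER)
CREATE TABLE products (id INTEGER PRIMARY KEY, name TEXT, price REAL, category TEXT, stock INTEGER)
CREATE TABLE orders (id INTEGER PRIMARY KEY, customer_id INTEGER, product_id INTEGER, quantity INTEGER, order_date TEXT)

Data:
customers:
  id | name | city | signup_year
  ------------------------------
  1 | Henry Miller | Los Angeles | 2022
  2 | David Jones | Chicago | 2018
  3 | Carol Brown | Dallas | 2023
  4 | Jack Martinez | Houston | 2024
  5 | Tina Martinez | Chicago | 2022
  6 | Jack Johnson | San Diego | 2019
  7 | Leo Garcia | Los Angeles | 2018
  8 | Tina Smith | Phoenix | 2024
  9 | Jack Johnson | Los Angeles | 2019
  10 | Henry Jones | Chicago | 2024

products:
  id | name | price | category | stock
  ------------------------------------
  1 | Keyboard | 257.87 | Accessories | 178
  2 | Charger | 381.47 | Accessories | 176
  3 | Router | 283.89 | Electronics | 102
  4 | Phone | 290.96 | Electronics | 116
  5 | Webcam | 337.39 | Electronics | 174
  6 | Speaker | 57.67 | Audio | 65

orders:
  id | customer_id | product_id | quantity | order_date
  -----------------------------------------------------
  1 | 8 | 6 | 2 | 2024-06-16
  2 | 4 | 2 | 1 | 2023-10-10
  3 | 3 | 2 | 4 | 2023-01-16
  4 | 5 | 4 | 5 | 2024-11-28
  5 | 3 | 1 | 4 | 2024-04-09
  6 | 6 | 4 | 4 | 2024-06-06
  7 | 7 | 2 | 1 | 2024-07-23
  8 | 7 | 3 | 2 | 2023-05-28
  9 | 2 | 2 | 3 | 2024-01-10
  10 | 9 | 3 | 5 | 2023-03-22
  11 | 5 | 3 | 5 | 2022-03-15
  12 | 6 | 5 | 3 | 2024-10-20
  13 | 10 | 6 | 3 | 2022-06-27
SELECT c.id, p.name AS product, c.order_date, c.quantity FROM orders c JOIN products p ON c.product_id = p.id

Execution result:
id | product | order_date | quantity
1 | Speaker | 2024-06-16 | 2
2 | Charger | 2023-10-10 | 1
3 | Charger | 2023-01-16 | 4
4 | Phone | 2024-11-28 | 5
5 | Keyboard | 2024-04-09 | 4
6 | Phone | 2024-06-06 | 4
7 | Charger | 2024-07-23 | 1
8 | Router | 2023-05-28 | 2
9 | Charger | 2024-01-10 | 3
10 | Router | 2023-03-22 | 5
11 | Router | 2022-03-15 | 5
12 | Webcam | 2024-10-20 | 3
13 | Speaker | 2022-06-27 | 3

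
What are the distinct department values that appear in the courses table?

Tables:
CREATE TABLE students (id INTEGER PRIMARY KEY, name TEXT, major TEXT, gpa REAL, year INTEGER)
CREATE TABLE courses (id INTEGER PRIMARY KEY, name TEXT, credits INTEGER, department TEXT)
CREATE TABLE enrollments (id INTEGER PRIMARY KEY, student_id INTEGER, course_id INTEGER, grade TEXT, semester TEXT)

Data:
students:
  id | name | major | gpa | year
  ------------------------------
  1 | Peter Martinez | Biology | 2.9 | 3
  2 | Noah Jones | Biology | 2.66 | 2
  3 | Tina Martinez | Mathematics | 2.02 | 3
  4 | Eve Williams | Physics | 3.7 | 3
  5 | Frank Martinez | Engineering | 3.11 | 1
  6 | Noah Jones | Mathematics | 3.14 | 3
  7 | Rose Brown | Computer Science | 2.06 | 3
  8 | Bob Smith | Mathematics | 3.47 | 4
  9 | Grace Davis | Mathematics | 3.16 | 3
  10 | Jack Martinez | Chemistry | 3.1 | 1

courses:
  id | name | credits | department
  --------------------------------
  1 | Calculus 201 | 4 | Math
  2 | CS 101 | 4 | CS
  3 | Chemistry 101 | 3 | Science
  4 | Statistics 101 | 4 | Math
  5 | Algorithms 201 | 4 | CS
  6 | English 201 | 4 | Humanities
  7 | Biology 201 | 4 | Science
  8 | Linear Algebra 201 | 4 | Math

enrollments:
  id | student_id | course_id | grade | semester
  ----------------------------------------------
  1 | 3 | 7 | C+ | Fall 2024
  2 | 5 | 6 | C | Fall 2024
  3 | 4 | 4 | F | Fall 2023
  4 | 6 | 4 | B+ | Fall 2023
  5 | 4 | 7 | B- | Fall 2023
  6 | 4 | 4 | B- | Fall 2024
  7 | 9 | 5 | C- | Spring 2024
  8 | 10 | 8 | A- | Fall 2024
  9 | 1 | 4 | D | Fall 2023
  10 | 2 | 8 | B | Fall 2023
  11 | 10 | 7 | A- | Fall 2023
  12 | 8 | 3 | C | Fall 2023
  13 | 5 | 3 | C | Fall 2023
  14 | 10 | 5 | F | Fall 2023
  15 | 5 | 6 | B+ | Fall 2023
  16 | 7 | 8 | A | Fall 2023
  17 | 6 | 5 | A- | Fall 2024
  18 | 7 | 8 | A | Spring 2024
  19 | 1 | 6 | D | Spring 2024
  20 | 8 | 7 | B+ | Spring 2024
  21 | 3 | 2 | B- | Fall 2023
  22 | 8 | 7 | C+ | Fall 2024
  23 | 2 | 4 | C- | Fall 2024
SELECT DISTINCT department FROM courses

Execution result:
department
Math
CS
Science
Humanities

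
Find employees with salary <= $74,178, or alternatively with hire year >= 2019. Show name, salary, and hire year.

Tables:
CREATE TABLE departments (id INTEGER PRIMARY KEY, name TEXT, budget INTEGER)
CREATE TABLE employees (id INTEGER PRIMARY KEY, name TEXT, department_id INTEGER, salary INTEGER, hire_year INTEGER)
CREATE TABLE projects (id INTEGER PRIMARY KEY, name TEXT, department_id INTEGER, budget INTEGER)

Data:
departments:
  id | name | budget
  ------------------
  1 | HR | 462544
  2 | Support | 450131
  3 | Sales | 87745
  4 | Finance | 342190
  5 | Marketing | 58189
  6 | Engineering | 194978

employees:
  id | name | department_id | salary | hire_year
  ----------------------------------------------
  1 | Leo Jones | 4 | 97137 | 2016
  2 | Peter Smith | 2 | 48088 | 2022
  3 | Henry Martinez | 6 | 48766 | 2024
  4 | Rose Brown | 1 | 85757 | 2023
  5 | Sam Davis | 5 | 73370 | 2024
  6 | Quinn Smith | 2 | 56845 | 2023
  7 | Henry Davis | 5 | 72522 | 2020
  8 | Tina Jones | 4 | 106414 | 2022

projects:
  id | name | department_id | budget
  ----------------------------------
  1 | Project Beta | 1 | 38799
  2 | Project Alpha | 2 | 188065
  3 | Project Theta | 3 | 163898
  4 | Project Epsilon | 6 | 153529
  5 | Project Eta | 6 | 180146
SELECT name, salary, hire_year FROM employees WHERE salary <= 74178 OR hire_year >= 2019

Execution result:
name | salary | hire_year
Peter Smith | 48088 | 2022
Henry Martinez | 48766 | 2024
Rose Brown | 85757 | 2023
Sam Davis | 73370 | 2024
Quinn Smith | 56845 | 2023
Henry Davis | 72522 | 2020
Tina Jones | 106414 | 2022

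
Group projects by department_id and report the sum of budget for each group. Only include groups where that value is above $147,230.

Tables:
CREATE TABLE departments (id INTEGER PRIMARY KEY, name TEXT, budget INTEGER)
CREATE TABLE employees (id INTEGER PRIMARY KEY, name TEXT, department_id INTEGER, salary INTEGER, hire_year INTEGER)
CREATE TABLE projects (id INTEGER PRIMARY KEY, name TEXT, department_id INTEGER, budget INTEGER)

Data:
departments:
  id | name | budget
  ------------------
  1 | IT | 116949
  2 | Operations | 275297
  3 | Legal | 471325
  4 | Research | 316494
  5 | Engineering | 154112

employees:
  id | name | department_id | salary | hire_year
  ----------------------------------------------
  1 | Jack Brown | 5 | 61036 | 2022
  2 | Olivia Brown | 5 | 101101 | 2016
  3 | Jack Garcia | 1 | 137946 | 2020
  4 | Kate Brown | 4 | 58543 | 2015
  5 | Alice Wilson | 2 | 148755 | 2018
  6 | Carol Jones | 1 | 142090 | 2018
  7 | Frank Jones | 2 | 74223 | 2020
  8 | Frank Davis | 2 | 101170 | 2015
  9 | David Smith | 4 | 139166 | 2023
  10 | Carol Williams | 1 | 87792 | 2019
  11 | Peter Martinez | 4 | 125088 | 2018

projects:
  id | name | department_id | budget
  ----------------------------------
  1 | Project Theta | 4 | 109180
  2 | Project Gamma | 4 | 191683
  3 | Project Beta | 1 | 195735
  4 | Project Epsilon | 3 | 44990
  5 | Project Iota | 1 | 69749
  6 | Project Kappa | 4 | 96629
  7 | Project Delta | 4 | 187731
SELECT department_id, SUM(budget) AS sum_budget FROM projects GROUP BY department_id HAVING SUM(budget) > 147230

Execution result:
department_id | sum_budget
1 | 265484
4 | 585223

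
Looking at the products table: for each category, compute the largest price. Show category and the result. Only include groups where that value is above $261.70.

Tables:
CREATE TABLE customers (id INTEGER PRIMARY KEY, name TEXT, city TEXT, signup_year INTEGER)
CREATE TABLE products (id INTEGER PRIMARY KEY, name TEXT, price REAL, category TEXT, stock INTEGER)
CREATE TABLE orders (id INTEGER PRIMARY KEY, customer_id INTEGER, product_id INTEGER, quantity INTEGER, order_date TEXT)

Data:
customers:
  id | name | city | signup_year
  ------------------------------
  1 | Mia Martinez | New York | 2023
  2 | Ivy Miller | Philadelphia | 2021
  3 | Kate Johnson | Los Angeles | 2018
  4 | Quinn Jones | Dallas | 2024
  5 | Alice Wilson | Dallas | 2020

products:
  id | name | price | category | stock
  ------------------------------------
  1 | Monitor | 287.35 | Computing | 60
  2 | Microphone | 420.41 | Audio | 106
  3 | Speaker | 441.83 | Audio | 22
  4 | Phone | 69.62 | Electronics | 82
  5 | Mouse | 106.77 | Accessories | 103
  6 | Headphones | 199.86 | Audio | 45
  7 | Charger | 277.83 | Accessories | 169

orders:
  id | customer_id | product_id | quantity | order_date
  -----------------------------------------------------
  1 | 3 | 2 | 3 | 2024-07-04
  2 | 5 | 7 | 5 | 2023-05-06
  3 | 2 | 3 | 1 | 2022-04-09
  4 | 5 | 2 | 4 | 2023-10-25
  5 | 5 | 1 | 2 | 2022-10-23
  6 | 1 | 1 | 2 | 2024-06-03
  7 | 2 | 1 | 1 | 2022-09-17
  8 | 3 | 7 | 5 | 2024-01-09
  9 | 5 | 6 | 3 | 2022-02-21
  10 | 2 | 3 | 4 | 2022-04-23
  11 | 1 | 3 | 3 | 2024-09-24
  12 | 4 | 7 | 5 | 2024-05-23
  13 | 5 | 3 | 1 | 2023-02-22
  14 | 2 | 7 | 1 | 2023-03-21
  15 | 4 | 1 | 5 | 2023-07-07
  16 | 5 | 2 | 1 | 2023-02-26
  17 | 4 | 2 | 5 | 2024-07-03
SELECT category, MAX(price) AS max_price FROM products GROUP BY category HAVING MAX(price) > 261.7

Execution result:
category | max_price
Accessories | 277.83
Audio | 441.83
Computing | 287.35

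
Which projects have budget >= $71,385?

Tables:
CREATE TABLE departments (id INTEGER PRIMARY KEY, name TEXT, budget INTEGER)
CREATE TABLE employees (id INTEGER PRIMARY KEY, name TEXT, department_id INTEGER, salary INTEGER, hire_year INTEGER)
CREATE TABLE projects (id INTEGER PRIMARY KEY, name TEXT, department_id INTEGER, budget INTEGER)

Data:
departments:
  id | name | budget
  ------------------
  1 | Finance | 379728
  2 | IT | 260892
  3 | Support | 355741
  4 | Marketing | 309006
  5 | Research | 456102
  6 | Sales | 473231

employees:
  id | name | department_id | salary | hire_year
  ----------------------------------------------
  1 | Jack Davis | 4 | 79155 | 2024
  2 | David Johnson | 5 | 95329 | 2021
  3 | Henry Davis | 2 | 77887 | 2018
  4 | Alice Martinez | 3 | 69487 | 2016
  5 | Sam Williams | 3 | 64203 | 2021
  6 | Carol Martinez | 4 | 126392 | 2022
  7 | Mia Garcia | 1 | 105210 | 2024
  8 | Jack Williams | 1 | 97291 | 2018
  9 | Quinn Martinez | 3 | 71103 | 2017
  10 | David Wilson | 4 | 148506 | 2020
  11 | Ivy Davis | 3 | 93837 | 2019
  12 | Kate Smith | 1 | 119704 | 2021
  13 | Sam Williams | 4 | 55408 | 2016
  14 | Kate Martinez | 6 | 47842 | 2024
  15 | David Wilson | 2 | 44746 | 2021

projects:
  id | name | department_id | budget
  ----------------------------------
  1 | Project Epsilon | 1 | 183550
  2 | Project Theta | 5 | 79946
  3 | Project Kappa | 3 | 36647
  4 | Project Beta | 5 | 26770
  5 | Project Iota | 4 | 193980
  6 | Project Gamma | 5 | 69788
SELECT name, budget FROM projects WHERE budget >= 71385

Execution result:
name | budget
Project Epsilon | 183550
Project Theta | 79946
Project Iota | 193980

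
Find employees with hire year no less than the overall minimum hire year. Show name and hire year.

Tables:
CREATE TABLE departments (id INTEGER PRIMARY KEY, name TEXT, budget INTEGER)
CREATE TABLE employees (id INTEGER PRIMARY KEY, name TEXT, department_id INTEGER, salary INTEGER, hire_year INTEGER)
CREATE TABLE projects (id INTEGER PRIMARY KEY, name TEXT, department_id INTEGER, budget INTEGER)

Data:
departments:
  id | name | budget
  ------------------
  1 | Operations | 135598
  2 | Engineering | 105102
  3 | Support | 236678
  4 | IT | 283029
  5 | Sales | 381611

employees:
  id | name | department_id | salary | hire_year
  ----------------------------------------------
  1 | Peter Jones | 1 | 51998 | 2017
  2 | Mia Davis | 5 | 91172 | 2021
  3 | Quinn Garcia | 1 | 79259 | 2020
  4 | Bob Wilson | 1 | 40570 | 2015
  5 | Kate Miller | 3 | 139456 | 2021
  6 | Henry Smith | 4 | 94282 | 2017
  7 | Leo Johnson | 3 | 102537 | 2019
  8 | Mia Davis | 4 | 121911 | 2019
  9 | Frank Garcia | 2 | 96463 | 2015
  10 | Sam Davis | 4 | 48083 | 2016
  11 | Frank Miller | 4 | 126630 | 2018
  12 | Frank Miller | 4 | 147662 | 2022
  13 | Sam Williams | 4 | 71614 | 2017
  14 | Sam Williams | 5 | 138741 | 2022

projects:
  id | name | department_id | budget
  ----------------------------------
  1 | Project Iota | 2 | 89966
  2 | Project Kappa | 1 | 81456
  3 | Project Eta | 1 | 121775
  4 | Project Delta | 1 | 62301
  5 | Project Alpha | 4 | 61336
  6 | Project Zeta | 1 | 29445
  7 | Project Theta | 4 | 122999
SELECT name, hire_year FROM employees WHERE hire_year >= (SELECT MIN(hire_year) FROM employees)

Execution result:
name | hire_year
Peter Jones | 2017
Mia Davis | 2021
Quinn Garcia | 2020
Bob Wilson | 2015
Kate Miller | 2021
Henry Smith | 2017
Leo Johnson | 2019
Mia Davis | 2019
Frank Garcia | 2015
Sam Davis | 2016
Frank Miller | 2018
Frank Miller | 2022
Sam Williams | 2017
Sam Williams | 2022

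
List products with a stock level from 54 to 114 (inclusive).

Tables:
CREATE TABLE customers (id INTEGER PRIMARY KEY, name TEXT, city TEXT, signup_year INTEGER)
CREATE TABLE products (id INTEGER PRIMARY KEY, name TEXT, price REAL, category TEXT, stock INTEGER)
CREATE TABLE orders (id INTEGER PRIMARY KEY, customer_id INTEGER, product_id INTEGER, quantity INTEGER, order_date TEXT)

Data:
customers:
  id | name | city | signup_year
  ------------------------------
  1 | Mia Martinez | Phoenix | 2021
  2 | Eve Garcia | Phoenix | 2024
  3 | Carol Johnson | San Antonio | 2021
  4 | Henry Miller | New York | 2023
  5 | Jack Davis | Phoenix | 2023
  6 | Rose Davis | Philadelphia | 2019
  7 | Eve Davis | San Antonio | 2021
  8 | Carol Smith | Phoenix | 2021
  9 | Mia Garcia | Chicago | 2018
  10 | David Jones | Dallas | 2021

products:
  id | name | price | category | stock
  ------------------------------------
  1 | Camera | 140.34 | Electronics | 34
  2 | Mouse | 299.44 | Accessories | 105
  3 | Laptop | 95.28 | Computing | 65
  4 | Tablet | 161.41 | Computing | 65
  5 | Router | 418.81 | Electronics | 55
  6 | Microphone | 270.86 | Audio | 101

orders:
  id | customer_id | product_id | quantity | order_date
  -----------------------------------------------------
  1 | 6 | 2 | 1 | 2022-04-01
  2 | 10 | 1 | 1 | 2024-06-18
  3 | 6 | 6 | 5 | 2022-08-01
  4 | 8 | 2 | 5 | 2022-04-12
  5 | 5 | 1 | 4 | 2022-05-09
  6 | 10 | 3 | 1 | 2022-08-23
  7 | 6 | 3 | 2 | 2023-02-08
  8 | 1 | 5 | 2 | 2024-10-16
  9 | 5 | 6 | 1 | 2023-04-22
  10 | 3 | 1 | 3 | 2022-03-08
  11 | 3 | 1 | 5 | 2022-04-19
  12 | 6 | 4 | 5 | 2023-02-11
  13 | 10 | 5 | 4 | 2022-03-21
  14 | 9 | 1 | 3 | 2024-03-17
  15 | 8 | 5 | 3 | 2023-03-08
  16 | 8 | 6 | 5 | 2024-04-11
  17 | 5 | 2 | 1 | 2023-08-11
SELECT name, stock FROM products WHERE stock BETWEEN 54 AND 114

Execution result:
name | stock
Mouse | 105
Laptop | 65
Tablet | 65
Router | 55
Microphone | 101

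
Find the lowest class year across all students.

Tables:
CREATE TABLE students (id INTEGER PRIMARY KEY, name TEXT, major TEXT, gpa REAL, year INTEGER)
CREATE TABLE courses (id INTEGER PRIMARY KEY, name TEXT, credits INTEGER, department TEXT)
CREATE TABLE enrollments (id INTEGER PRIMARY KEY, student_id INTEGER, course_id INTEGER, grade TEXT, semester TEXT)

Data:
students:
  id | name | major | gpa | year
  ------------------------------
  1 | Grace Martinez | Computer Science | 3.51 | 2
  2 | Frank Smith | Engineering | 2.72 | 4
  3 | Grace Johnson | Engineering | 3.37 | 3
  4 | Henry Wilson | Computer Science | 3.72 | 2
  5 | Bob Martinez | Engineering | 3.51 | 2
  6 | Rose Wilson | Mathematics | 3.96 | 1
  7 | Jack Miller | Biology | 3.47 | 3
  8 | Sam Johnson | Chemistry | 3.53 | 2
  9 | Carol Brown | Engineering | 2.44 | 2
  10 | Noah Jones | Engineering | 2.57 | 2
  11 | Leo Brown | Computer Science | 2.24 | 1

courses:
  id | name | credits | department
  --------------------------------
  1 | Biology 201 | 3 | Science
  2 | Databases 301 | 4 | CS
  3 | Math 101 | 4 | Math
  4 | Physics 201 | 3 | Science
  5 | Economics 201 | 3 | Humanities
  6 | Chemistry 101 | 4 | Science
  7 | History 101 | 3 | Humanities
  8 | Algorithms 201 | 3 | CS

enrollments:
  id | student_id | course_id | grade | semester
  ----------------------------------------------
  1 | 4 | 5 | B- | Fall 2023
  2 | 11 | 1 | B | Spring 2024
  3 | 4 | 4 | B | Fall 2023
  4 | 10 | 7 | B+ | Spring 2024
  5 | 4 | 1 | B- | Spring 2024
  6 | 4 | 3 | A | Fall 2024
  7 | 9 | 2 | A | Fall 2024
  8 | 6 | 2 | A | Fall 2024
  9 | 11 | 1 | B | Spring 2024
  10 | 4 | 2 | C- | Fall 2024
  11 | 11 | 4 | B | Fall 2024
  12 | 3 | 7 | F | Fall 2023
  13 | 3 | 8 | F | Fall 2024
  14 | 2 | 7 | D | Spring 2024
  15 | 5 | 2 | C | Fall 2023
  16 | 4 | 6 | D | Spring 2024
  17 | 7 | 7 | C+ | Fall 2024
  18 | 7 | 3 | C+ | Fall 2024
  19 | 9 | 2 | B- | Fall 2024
SELECT MIN(year) FROM students

Execution result:
1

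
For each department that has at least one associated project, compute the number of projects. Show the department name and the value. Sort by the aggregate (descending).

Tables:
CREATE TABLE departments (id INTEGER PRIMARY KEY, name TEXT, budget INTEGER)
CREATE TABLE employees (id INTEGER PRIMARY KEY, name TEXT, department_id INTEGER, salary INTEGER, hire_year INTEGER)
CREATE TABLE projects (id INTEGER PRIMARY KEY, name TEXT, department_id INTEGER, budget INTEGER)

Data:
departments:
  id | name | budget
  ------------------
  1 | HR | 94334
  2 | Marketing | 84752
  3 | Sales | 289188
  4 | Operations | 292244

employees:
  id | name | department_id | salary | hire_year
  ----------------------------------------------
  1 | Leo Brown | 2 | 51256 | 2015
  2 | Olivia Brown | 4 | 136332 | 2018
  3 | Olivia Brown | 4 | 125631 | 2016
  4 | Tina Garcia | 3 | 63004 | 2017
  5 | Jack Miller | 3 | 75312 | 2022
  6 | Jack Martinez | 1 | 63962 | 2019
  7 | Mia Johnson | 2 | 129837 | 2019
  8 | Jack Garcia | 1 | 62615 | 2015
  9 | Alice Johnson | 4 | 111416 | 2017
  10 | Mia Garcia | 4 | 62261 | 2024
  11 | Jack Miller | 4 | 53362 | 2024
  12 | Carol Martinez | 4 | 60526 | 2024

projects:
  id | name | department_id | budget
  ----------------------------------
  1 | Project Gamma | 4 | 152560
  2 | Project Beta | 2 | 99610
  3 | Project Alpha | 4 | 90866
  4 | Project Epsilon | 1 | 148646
SELECT p.name, COUNT(*) AS n FROM projects c JOIN departments p ON c.department_id = p.id GROUP BY p.id, p.name ORDER BY n DESC

Execution result:
name | n
Operations | 2
HR | 1
Marketing | 1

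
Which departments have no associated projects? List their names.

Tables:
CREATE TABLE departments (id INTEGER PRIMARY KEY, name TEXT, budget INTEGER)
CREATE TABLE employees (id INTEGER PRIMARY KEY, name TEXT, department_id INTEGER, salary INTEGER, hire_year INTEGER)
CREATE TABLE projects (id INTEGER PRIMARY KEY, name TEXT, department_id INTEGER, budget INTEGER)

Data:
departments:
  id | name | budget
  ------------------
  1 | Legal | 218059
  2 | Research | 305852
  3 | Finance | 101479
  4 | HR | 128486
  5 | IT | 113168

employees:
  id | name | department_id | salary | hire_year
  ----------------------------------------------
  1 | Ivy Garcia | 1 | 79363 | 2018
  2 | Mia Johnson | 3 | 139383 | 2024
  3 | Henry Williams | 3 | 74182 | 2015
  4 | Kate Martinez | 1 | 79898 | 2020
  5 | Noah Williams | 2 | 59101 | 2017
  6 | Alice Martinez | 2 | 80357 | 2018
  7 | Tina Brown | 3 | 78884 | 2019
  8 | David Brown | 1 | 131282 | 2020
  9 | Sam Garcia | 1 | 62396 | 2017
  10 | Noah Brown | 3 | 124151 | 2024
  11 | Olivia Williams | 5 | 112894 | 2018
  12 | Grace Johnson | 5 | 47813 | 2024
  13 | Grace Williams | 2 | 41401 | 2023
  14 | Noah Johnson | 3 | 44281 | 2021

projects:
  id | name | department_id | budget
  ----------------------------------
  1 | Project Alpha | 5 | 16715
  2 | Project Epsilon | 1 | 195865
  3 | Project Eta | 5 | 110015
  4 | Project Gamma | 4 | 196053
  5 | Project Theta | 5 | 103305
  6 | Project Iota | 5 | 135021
SELECT p.name FROM departments p LEFT JOIN projects c ON c.department_id = p.id WHERE c.id IS NULL

Execution result:
name
Research
Finance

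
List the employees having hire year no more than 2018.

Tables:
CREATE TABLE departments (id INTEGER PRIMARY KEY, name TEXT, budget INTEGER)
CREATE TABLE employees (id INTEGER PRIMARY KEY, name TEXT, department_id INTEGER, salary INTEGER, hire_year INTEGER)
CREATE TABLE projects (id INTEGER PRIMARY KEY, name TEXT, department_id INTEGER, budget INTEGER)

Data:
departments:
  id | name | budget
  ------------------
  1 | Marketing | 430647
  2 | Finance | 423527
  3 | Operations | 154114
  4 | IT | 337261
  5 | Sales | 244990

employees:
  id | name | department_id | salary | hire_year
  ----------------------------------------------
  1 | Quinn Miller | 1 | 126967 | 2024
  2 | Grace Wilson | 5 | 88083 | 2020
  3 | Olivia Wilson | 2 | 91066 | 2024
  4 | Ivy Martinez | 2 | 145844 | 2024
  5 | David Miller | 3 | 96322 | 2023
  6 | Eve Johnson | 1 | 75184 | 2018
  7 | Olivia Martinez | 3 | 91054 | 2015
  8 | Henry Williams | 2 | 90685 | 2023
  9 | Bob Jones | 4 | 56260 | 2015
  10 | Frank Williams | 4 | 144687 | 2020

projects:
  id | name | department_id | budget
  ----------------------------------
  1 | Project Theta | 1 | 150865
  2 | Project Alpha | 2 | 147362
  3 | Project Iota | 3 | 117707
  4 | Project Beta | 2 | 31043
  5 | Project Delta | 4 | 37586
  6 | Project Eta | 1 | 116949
SELECT name, hire_year FROM employees WHERE hire_year <= 2018

Execution result:
name | hire_year
Eve Johnson | 2018
Olivia Martinez | 2015
Bob Jones | 2015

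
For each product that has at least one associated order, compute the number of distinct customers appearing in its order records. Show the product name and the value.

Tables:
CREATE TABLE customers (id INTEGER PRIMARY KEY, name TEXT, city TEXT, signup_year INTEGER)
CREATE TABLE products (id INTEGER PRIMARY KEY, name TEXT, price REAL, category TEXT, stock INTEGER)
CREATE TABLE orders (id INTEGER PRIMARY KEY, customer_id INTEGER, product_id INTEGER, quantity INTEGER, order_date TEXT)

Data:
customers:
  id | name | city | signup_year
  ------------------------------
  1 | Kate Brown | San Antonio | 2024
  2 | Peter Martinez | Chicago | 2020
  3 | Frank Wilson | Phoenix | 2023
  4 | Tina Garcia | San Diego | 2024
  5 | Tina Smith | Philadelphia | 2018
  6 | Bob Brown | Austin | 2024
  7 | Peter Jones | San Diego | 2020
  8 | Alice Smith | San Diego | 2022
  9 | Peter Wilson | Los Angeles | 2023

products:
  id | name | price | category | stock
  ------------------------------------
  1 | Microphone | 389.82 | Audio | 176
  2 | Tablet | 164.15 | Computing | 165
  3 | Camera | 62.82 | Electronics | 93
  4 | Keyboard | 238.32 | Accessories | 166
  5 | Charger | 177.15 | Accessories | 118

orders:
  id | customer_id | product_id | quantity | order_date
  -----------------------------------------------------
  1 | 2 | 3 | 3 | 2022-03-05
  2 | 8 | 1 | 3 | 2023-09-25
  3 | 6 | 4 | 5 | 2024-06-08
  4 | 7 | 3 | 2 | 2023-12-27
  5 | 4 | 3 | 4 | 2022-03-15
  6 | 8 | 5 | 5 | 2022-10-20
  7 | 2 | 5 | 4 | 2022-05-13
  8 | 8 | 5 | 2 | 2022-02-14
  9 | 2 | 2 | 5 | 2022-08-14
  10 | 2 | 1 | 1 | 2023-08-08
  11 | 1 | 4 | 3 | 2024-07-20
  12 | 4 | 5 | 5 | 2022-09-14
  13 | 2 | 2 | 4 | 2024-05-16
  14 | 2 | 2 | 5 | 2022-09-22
SELECT p.name, COUNT(DISTINCT c.customer_id) AS distinct_customer_count FROM orders c JOIN products p ON c.product_id = p.id GROUP BY p.id, p.name

Execution result:
name | distinct_customer_count
Microphone | 2
Tablet | 1
Camera | 3
Keyboard | 2
Charger | 3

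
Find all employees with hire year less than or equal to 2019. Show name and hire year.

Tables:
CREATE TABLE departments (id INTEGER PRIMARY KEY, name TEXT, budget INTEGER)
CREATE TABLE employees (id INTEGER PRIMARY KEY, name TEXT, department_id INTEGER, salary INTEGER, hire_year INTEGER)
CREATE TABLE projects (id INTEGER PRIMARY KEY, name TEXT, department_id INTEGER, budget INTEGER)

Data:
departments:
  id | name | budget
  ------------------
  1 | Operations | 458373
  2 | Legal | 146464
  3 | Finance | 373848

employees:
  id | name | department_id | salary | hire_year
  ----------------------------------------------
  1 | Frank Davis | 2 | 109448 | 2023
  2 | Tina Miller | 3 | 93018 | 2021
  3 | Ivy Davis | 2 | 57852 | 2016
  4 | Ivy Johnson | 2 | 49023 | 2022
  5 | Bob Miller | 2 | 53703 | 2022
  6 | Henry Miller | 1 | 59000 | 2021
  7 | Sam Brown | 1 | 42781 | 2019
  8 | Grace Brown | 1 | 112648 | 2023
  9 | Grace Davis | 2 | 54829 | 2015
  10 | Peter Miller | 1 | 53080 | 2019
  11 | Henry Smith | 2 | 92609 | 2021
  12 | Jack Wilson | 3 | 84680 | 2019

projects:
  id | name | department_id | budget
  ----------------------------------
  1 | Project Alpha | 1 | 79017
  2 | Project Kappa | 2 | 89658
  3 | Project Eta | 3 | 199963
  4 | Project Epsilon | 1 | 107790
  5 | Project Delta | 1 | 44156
SELECT name, hire_year FROM employees WHERE hire_year <= 2019

Execution result:
name | hire_year
Ivy Davis | 2016
Sam Brown | 2019
Grace Davis | 2015
Peter Miller | 2019
Jack Wilson | 2019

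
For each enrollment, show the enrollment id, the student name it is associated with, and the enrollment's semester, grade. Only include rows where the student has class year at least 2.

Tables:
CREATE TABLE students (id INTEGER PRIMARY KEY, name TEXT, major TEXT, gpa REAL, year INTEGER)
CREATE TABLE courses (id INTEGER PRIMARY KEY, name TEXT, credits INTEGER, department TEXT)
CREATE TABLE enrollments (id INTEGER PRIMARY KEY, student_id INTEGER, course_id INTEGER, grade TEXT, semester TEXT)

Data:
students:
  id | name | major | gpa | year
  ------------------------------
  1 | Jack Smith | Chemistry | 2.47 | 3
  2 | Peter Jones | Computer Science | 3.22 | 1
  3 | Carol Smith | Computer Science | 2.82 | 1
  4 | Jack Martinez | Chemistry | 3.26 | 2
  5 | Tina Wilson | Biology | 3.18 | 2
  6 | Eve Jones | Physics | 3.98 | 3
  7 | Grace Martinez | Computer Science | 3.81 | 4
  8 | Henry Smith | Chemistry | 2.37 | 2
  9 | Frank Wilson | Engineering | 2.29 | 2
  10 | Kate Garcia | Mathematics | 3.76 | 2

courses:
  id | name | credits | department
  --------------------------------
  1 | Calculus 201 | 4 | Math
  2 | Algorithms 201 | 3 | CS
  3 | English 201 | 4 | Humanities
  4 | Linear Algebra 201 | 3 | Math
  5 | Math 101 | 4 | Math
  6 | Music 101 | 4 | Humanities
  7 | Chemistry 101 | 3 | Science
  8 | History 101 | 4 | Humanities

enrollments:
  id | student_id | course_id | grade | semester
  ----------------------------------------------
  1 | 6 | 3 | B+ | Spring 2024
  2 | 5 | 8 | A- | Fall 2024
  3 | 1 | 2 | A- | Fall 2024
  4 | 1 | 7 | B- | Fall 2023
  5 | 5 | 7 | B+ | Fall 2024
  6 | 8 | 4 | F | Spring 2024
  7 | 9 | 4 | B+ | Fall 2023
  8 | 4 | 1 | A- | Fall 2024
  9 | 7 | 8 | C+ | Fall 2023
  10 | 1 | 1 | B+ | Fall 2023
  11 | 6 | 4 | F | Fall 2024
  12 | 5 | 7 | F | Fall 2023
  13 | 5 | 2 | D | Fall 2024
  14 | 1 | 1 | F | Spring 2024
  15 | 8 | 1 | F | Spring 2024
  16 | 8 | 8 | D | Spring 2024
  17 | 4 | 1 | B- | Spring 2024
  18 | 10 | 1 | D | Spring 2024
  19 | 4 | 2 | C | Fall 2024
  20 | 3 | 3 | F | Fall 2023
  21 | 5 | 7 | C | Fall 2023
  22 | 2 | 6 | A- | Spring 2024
SELECT c.id, p.name AS student, c.semester, c.grade FROM enrollments c JOIN students p ON c.student_id = p.id WHERE p.year >= 2

Execution result:
id | student | semester | grade
1 | Eve Jones | Spring 2024 | B+
2 | Tina Wilson | Fall 2024 | A-
3 | Jack Smith | Fall 2024 | A-
4 | Jack Smith | Fall 2023 | B-
5 | Tina Wilson | Fall 2024 | B+
6 | Henry Smith | Spring 2024 | F
7 | Frank Wilson | Fall 2023 | B+
8 | Jack Martinez | Fall 2024 | A-
9 | Grace Martinez | Fall 2023 | C+
10 | Jack Smith | Fall 2023 | B+
11 | Eve Jones | Fall 2024 | F
12 | Tina Wilson | Fall 2023 | F
13 | Tina Wilson | Fall 2024 | D
14 | Jack Smith | Spring 2024 | F
15 | Henry Smith | Spring 2024 | F
16 | Henry Smith | Spring 2024 | D
17 | Jack Martinez | Spring 2024 | B-
18 | Kate Garcia | Spring 2024 | D
19 | Jack Martinez | Fall 2024 | C
21 | Tina Wilson | Fall 2023 | C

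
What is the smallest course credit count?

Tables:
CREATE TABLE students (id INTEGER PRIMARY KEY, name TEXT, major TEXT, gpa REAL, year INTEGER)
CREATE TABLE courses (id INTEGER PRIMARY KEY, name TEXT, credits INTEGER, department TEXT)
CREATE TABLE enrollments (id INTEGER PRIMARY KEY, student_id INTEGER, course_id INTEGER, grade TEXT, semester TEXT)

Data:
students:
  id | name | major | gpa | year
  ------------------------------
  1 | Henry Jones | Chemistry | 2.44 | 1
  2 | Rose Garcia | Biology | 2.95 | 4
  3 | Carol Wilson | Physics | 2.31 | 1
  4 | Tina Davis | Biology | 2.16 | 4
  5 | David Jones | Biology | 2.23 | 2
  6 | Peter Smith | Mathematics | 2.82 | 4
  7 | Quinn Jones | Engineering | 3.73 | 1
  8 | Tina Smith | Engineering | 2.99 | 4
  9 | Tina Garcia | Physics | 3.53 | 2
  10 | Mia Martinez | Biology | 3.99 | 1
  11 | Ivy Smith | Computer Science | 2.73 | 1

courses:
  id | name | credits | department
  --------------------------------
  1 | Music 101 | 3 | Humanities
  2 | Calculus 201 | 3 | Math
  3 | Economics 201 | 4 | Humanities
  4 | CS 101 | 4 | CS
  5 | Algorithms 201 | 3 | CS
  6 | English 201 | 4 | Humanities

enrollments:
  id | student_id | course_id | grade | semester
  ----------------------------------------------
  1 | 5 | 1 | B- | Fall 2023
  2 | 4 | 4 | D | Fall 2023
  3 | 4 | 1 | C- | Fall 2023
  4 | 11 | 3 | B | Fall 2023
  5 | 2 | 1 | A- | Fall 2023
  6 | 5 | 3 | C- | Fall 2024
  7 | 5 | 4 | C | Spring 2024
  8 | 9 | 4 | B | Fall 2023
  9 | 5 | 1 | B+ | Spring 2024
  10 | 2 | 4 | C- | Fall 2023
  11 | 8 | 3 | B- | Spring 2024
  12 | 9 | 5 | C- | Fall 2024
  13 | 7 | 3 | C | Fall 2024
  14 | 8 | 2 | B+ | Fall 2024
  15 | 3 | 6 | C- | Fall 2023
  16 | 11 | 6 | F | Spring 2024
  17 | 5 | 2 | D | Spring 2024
SELECT MIN(credits) FROM courses

Execution result:
3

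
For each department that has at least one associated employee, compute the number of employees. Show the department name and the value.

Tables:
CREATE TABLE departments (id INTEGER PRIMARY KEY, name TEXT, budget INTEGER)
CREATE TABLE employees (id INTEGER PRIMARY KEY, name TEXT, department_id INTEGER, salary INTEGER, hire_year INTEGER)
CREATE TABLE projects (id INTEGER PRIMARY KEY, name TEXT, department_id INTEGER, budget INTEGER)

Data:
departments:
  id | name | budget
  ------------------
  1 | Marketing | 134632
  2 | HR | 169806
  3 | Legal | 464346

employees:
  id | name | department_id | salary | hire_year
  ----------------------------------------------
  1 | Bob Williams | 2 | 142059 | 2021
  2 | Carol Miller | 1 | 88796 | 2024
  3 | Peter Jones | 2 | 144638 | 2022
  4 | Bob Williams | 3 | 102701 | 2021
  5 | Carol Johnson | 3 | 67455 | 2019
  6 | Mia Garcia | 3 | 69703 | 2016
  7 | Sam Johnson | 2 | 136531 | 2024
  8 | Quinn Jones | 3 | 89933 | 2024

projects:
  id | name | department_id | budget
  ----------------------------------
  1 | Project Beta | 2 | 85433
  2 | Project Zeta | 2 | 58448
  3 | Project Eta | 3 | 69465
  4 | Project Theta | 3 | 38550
SELECT p.name, COUNT(*) AS n FROM employees c JOIN departments p ON c.department_id = p.id GROUP BY p.id, p.name

Execution result:
name | n
Marketing | 1
HR | 3
Legal | 4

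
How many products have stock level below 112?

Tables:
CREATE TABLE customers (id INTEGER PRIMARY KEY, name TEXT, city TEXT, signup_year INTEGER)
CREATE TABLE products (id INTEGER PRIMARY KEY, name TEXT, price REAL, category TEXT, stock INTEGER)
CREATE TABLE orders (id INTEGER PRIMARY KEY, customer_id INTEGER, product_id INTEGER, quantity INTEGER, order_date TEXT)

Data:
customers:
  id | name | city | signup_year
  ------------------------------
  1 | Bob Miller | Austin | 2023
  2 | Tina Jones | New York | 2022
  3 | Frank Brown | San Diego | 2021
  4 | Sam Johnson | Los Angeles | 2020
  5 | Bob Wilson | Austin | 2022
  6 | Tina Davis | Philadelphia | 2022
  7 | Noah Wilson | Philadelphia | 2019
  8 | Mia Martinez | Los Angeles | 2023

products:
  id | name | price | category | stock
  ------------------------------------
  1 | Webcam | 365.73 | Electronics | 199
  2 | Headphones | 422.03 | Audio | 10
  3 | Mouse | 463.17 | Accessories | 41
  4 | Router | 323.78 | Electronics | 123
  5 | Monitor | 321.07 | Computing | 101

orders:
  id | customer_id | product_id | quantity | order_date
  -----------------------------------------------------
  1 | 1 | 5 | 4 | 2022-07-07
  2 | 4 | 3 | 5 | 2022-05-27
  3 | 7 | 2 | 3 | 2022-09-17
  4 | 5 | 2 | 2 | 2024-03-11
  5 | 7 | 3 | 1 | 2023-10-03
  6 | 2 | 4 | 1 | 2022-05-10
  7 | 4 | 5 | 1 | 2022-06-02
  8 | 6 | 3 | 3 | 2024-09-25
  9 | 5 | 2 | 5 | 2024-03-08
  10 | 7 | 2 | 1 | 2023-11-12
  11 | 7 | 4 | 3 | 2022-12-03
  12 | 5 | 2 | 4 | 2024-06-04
SELECT COUNT(*) FROM products WHERE stock < 112

Execution result:
3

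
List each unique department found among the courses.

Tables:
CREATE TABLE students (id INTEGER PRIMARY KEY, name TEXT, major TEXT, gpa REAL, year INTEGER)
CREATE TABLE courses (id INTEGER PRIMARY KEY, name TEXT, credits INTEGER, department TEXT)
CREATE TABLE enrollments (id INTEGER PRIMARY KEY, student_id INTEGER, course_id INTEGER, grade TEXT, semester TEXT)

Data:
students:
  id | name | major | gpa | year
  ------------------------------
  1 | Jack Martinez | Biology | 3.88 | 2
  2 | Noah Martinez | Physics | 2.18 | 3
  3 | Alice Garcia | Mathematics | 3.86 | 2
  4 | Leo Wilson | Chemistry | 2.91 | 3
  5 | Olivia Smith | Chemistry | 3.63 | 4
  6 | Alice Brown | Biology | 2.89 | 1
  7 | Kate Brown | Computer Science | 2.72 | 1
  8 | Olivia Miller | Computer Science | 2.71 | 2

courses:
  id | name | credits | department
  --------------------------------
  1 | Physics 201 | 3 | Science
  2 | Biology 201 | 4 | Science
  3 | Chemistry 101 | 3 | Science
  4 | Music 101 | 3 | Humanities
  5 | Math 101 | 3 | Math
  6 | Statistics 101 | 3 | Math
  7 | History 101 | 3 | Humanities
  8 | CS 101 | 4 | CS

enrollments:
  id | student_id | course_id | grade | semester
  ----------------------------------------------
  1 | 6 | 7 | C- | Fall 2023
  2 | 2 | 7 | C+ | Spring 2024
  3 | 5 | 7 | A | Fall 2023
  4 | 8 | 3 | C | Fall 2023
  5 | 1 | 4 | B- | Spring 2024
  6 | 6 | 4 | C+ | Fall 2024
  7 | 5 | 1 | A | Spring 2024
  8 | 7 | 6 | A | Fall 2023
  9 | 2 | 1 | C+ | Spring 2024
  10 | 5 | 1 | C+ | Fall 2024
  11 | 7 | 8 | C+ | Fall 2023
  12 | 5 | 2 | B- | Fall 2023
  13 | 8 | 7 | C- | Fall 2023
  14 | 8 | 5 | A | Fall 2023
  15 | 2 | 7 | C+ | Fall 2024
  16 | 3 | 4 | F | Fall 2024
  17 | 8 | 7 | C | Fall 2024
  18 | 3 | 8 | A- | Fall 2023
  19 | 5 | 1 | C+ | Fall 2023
SELECT DISTINCT department FROM courses

Execution result:
department
Science
Humanities
Math
CS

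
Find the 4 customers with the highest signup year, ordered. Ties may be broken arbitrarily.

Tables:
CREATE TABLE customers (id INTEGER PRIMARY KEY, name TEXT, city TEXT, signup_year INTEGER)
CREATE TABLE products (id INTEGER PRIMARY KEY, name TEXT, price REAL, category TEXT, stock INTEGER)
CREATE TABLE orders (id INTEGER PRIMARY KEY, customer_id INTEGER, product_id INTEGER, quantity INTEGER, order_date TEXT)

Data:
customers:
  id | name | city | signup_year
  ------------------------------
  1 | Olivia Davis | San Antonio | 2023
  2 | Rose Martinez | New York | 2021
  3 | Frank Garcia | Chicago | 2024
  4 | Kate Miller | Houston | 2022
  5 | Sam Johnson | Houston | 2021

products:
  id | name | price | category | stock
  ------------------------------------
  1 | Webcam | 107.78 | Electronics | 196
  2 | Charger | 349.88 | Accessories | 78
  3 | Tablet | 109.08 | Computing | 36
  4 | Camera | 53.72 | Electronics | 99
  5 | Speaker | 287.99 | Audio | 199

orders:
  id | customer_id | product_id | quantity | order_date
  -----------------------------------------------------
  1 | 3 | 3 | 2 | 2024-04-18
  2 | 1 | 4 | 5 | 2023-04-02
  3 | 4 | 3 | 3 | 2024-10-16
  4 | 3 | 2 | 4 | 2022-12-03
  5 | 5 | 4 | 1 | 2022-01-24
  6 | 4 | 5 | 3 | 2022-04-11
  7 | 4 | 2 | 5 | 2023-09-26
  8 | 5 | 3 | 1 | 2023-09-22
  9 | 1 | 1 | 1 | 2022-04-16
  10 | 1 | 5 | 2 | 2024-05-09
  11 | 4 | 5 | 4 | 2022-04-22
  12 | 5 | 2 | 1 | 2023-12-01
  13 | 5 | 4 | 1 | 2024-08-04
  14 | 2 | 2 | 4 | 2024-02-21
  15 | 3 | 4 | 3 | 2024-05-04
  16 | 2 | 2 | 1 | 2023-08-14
SELECT name, signup_year FROM customers ORDER BY signup_year DESC LIMIT 4

Execution result:
name | signup_year
Frank Garcia | 2024
Olivia Davis | 2023
Kate Miller | 2022
Rose Martinez | 2021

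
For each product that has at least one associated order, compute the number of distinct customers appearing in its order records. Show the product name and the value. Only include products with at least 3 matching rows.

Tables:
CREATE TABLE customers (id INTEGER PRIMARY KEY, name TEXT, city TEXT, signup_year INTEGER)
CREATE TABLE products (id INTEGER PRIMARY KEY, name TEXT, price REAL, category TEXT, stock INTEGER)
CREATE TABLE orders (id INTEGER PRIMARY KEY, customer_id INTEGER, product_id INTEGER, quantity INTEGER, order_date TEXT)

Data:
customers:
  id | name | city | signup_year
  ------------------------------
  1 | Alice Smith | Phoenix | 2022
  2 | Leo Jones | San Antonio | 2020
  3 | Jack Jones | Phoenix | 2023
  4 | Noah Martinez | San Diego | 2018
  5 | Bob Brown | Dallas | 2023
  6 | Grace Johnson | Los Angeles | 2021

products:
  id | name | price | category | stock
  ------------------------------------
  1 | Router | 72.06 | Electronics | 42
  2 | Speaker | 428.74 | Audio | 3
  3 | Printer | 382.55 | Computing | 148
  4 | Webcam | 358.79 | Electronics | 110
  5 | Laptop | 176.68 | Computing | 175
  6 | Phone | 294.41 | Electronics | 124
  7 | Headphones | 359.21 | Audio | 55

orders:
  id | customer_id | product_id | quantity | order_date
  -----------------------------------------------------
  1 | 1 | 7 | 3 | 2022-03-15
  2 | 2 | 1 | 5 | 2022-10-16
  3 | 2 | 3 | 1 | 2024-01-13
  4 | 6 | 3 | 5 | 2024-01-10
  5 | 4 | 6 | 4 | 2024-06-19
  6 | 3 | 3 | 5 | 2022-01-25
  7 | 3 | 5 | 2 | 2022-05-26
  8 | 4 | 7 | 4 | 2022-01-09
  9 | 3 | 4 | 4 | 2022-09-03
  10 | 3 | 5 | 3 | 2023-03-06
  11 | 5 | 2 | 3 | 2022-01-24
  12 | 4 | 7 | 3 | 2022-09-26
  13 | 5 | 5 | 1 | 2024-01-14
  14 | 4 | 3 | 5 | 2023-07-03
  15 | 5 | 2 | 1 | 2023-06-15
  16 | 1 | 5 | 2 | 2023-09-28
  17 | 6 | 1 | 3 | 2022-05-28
SELECT p.name, COUNT(DISTINCT c.customer_id) AS distinct_customer_count FROM orders c JOIN products p ON c.product_id = p.id GROUP BY p.id, p.name HAVING COUNT(*) >= 3

Execution result:
name | distinct_customer_count
Printer | 4
Laptop | 3
Headphones | 2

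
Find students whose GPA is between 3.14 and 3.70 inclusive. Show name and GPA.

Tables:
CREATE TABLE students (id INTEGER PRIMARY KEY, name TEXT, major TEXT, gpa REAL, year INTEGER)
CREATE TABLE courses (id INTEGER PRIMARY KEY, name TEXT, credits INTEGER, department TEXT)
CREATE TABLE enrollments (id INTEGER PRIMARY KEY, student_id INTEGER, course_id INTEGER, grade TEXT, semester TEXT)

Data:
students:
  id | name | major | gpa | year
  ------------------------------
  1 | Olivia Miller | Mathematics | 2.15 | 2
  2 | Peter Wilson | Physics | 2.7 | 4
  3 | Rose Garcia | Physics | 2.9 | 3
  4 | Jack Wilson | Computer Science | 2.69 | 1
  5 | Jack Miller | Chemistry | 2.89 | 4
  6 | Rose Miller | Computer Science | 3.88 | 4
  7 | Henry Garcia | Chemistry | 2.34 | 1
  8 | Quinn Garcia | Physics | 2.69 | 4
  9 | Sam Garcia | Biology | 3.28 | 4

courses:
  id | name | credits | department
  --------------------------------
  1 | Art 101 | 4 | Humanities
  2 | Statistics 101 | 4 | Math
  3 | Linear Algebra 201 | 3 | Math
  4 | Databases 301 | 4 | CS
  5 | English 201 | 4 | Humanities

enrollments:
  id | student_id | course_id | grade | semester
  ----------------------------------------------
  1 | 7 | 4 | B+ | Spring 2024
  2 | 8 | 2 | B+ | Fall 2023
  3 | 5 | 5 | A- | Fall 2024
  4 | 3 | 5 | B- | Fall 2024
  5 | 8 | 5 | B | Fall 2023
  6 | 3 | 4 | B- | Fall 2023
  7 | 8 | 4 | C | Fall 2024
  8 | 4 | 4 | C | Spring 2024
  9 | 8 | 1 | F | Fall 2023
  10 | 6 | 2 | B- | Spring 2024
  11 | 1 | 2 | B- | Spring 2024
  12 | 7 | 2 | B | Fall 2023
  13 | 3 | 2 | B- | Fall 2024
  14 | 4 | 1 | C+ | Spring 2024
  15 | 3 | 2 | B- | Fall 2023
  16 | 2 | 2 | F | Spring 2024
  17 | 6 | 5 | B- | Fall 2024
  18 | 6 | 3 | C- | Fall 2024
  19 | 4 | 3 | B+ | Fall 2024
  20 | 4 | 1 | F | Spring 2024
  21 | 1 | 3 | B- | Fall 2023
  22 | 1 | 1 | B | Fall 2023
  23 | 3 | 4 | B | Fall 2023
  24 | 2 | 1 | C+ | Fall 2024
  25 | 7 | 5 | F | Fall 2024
SELECT name, gpa FROM students WHERE gpa BETWEEN 3.14 AND 3.7

Execution result:
name | gpa
Sam Garcia | 3.28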